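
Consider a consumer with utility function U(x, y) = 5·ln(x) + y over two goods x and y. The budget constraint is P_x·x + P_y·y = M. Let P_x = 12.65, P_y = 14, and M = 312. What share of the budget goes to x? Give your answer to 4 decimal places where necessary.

Set MRS = P_x/P_y: (5/x)/1 = P_x/P_y.
So x*(P_x,P_y) = 5·P_y/P_x, independent of income; and y* = (M − 5·P_y)/P_y.
At the given prices: x* = 5·14/12.65 = 5.5336, and y* = 17.2857.
Expenditure on x: 12.65·5.5336 = 70; share = 0.2244.

share on x = 0.2244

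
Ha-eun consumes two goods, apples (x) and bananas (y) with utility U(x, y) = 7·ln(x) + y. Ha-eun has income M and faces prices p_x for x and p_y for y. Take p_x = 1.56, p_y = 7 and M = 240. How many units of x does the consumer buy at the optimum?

At the given prices: x* = 7·7/1.56 = 31.4103.

x* = 31.4103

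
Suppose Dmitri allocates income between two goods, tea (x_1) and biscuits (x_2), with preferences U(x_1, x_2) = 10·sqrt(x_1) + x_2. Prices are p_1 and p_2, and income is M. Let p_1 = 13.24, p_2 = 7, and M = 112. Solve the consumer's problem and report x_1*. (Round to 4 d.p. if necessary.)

x_1* = 6.9881

Set MRS = p_1/p_2: 5·x_1^(−1/2) = p_1/p_2.
Solve: √x_1 = 5·p_2/p_1, so x_1*(p_1,p_2) = (5·p_2/p_1)², and x_2* = (M − p_1·x_1*)/p_2.
Plugging in: x_1* = (5·7/13.24)² = 6.9881.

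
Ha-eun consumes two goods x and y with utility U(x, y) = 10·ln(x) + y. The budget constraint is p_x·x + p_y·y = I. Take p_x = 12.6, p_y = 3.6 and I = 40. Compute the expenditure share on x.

MU_x = 10/x, MU_y = 1. Tangency: 10/x = p_x/p_y.
So x*(p_x,p_y) = 10·p_y/p_x, independent of income; and y* = (I − 10·p_y)/p_y.
At the given prices: x* = 10·3.6/12.6 = 2.8571, and y* = 1.1111.
Expenditure on x: 12.6·2.8571 = 36; share = 0.9.

share on x = 0.9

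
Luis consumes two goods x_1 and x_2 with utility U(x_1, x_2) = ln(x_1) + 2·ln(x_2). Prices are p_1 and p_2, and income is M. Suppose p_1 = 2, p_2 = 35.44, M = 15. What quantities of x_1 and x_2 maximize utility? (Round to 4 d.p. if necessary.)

x_1* = 2.5, x_2* = 0.2822

At p_1=2, p_2=35.44, M=15: x_1* = 1/3·15/2 = 2.5, x_2* = 0.2822.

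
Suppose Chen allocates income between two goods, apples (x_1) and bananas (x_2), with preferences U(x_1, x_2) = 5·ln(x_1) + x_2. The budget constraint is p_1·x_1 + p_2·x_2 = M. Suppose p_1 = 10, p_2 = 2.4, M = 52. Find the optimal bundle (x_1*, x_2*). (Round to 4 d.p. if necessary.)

So x_1*(p_1,p_2) = 5·p_2/p_1, independent of income; and x_2* = (M − 5·p_2)/p_2.
At the given prices: x_1* = 5·2.4/10 = 1.2, and x_2* = 16.6667.

x_1* = 1.2, x_2* = 16.6667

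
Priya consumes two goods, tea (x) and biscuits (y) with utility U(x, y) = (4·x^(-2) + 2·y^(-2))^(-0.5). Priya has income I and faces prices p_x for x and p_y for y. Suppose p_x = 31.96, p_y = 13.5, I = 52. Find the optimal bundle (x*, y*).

x* = 1.1246, y* = 1.1896

MU_x ∝ 4·x^(-3), MU_y ∝ 2·y^(-3), so MRS = 2·(y/x)^(3) = p_x/p_y.
Hence y/x = ((1/2)·p_x/p_y)^(1/(3)), i.e. raised to the 1/3 power.
With the ratio pinned down, the budget gives x* = I/(p_x + p_y·(y/x)) and y* = (y/x)·x*.
Numerically y/x = 1.057826, so x* = 52/(31.96 + 13.5·1.057826) = 1.1246 and y* = 1.057826·1.1246 = 1.1896.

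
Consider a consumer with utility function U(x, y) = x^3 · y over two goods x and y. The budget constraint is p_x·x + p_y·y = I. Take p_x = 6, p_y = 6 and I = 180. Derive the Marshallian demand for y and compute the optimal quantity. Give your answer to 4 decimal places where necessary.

y* = 7.5

MU_x/MU_y = (3·y)/(x); tangency sets this equal to p_x/p_y.
So 3·p_y·y = p_x·x; combined with the budget, a share 0.75 of income goes to x.
Demand: x*(p_x,p_y,I) = 0.75·I/p_x and y* = 0.25·I/p_y.
At p_x=6, p_y=6, I=180: y* = 0.25·180/6 = 7.5.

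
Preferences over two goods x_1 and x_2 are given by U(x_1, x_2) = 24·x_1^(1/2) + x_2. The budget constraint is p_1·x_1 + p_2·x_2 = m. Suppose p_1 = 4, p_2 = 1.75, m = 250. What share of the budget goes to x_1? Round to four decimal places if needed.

share on x_1 = 0.441

Utility is quasi-linear in x_2; the FOC for x_1 is 12/√x_1 = p_1/p_2.
Solve: √x_1 = 12·p_2/p_1, so x_1*(p_1,p_2) = (12·p_2/p_1)², and x_2* = (m − p_1·x_1*)/p_2.
Plugging in: x_1* = (12·1.75/4)² = 27.5625, x_2* = 79.8571.
Expenditure on x_1: 4·27.5625 = 110.25; share = 0.441.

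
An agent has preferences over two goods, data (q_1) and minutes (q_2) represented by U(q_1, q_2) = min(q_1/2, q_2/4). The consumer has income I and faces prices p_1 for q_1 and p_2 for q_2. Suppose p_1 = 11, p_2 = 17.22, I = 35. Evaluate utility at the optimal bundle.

Demand: q_1*(p_1,p_2,I) = 2·I/(2·p_1 + 4·p_2), q_2* = 4·I/(2·p_1 + 4·p_2).
Here 2·11 + 4·17.22 = 90.88, giving q_1* = 0.7702 and q_2* = 1.5405.
Utility at the optimum: U(0.7702, 1.5405) = 0.3851.

V = 0.3851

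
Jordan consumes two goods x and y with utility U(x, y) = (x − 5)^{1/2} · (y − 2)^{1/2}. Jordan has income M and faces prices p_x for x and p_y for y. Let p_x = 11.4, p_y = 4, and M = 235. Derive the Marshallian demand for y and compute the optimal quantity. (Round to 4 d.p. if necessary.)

y* = 23.25

MRS = (y−2)/(x−5). Tangency with p_x/p_y gives y−2 = (p_x/p_y)·(x−5).
Substituting into the budget: x* = 5 + 0.5·(M − 5·p_x − 2·p_y)/p_x, and y* = 2 + 0.5·(…)/p_y.
Discretionary income = 235 − 5·11.4 − 2·4 = 170; y* = 2 + 0.5·170/4 = 23.25.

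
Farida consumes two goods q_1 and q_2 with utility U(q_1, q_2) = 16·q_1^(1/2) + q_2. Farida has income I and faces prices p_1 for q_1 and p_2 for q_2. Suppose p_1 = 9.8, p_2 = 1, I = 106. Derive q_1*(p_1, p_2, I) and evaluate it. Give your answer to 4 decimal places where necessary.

q_1* = 0.6664

Utility is quasi-linear in q_2; the FOC for q_1 is 8/√q_1 = p_1/p_2.
Solve: √q_1 = 8·p_2/p_1, so q_1*(p_1,p_2) = (8·p_2/p_1)², and q_2* = (I − p_1·q_1*)/p_2.
Plugging in: q_1* = (8·1/9.8)² = 0.6664.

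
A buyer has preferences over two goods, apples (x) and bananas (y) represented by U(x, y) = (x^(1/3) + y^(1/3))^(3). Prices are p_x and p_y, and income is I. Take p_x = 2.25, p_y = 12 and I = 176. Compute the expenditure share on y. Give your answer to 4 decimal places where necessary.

MRS = MU_x/MU_y = (y/x)^(2/3). Set equal to p_x/p_y.
Solve for the ratio: y/x = [p_x/p_y]^(1.5).
Substitute y = (y/x)·x into the budget: x* = I/(p_x + p_y·(y/x)).
Numerically y/x = 0.08119, so x* = 176/(2.25 + 12·0.08119) = 54.5859 and y* = 0.08119·54.5859 = 4.4318.
Expenditure on y: 12·4.4318 = 53.1818; share = 0.3022.

share on y = 0.3022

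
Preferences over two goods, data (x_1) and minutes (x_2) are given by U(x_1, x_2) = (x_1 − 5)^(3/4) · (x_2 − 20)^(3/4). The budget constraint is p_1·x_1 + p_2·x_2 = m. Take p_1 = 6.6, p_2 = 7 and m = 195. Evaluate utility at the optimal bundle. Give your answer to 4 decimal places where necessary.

V = 2.0588

After buying the subsistence bundle (5, 20), a share 0.5 of the remaining income goes to x_1: x_1* = 5 + 0.5·(m − 5p_1 − 20p_2)/p_1.
Discretionary income = 195 − 5·6.6 − 20·7 = 22; x_1* = 5 + 0.5·22/6.6 = 6.6667; x_2* = 20 + 0.5·22/7 = 21.5714.
Utility at the optimum: U(6.6667, 21.5714) = 2.0588.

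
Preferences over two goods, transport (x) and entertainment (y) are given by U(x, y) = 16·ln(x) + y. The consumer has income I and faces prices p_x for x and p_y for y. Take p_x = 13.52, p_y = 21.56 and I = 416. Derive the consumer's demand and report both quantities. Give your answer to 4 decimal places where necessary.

x* = 25.5148, y* = 3.295

Set MRS = p_x/p_y: (16/x)/1 = p_x/p_y.
So x*(p_x,p_y) = 16·p_y/p_x, independent of income; and y* = (I − 16·p_y)/p_y.
At the given prices: x* = 16·21.56/13.52 = 25.5148, and y* = 3.295.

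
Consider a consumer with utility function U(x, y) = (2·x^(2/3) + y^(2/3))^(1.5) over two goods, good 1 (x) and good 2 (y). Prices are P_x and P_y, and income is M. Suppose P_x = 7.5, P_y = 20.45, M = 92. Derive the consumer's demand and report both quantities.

x* = 12.0638, y* = 0.0744

MRS = MU_x/MU_y = 2·(y/x)^(1/3). Set equal to P_x/P_y.
Solve for the ratio: y/x = [(1/2)·P_x/P_y]^(3).
With the ratio pinned down, the budget gives x* = M/(P_x + P_y·(y/x)) and y* = (y/x)·x*.
Numerically y/x = 0.006166, so x* = 92/(7.5 + 20.45·0.006166) = 12.0638 and y* = 0.006166·12.0638 = 0.0744.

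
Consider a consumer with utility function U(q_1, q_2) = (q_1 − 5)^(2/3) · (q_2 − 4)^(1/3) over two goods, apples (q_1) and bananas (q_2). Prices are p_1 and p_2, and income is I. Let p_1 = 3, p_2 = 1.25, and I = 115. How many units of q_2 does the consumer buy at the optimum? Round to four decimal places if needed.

q_2* = 29.3333

This is Cobb-Douglas in (q_1−5, q_2−4): tangency gives 2/3·p_2·(q_2−4) = 1/3·p_1·(q_1−5).
Substituting into the budget: q_1* = 5 + 2/3·(I − 5·p_1 − 4·p_2)/p_1, and q_2* = 4 + 1/3·(…)/p_2.
Discretionary income = 115 − 5·3 − 4·1.25 = 95; q_2* = 4 + 1/3·95/1.25 = 29.3333.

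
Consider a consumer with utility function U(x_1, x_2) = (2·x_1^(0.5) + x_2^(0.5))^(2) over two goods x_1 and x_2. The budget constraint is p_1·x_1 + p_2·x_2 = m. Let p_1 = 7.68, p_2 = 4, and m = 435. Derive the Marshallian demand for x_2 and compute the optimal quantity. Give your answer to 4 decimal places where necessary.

x_2* = 35.2703

MU_x_1 ∝ 2·x_1^(-0.5), MU_x_2 ∝ x_2^(-0.5), so MRS = 2·(x_2/x_1)^(0.5) = p_1/p_2.
Hence x_2/x_1 = ((1/2)·p_1/p_2)^(1/(0.5)), i.e. raised to the 2 power.
With the ratio pinned down, the budget gives x_1* = m/(p_1 + p_2·(x_2/x_1)) and x_2* = (x_2/x_1)·x_1*.
Numerically x_2/x_1 = 0.9216, so x_1* = 435/(7.68 + 4·0.9216) = 38.2707 and x_2* = 0.9216·38.2707 = 35.2703.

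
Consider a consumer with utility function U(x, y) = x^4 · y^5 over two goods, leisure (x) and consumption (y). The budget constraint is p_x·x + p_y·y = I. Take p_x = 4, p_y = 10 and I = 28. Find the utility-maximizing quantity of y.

Tangency: MRS = (4/5)·y/x = p_x/p_y.
Rearranging, p_y·y = (5/4)·p_x·x. Substituting into the budget gives p_x·x·(1 + (5/4)) = I.
Demand: x*(p_x,p_y,I) = 4/9·I/p_x and y* = 5/9·I/p_y.
At p_x=4, p_y=10, I=28: y* = 5/9·28/10 = 1.5556.

y* = 1.5556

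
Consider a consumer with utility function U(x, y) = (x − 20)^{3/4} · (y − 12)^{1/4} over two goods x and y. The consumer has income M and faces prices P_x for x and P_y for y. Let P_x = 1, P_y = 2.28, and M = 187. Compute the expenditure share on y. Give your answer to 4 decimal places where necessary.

share on y = 0.333

Substituting into the budget: x* = 20 + 0.75·(M − 20·P_x − 12·P_y)/P_x, and y* = 12 + 0.25·(…)/P_y.
Discretionary income = 187 − 20·1 − 12·2.28 = 139.64; x* = 20 + 0.75·139.64/1 = 124.73; y* = 12 + 0.25·139.64/2.28 = 27.3114.
Expenditure on y: 2.28·27.3114 = 62.27; share = 0.333.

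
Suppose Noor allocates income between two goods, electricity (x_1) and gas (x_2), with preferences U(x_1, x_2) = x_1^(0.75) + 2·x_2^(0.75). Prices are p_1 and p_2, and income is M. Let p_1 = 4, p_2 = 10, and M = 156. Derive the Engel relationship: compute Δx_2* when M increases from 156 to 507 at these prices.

MU_x_1 ∝ x_1^(-0.25), MU_x_2 ∝ 2·x_2^(-0.25), so MRS = (1/2)·(x_2/x_1)^(0.25) = p_1/p_2.
Solve for the ratio: x_2/x_1 = [2·p_1/p_2]^(4).
Substitute x_2 = (x_2/x_1)·x_1 into the budget: x_1* = M/(p_1 + p_2·(x_2/x_1)).
Numerically x_2/x_1 = 0.4096, so x_1* = 156/(4 + 10·0.4096) = 19.2688 and x_2* = 0.4096·19.2688 = 7.8925.
At M' = 507: x_2* = 25.6506. Change: 25.6506 − 7.8925 = 17.7581.

Δx_2* = 17.7581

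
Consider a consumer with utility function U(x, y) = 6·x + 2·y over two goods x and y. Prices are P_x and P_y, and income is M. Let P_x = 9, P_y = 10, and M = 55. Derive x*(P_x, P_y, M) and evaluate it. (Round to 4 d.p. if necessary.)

Perfect substitutes: compare marginal utility per dollar. 6/P_x vs 2/P_y → 0.6667 vs 0.2.
x gives more utility per dollar, so spend all income on x: x* = M/P_x, y* = 0.
Numerically: x* = 6.1111, y* = 0.

x* = 6.1111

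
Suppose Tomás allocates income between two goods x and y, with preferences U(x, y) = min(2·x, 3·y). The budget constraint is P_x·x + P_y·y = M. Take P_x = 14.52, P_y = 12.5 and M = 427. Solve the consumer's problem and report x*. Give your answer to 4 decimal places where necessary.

Leontief preferences: the optimum is at the kink where x/3 = y/2, i.e. y = (2/3)·x.
Budget: P_x·x + P_y·(2/3)·x = M, so (3·P_x + 2·P_y)·x = 3·M.
Demand: x*(P_x,P_y,M) = 3·M/(3·P_x + 2·P_y), y* = 2·M/(3·P_x + 2·P_y).
Here 3·14.52 + 2·12.5 = 68.56, giving x* = 18.6844.

x* = 18.6844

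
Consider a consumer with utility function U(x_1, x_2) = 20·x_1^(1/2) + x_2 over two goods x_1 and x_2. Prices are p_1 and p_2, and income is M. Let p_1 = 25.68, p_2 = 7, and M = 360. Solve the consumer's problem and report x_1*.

Utility is quasi-linear in x_2; the FOC for x_1 is 10/√x_1 = p_1/p_2.
Thus x_1* = (10·p_2/p_1)² — independent of M — with the rest of income spent on x_2.
Plugging in: x_1* = (10·7/25.68)² = 7.4303.

x_1* = 7.4303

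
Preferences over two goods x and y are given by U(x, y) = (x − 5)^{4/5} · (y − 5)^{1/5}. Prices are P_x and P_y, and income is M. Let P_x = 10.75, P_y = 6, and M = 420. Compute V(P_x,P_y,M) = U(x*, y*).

This is Cobb-Douglas in (x−5, y−5): tangency gives 0.8·P_y·(y−5) = 0.2·P_x·(x−5).
After buying the subsistence bundle (5, 5), a share 0.8 of the remaining income goes to x: x* = 5 + 0.8·(M − 5P_x − 5P_y)/P_x.
Discretionary income = 420 − 5·10.75 − 5·6 = 336.25; x* = 5 + 0.8·336.25/10.75 = 30.0233; y* = 5 + 0.2·336.25/6 = 16.2083.
Utility at the optimum: U(30.0233, 16.2083) = 21.31.

V = 21.31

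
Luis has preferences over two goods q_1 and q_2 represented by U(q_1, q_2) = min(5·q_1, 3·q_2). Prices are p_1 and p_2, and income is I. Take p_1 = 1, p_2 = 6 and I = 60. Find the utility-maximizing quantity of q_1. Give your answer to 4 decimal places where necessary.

q_1* = 5.4545

With perfect complements, no substitution: consume in ratio q_1:q_2 = 3:5.
Budget: p_1·q_1 + p_2·(5/3)·q_1 = I, so (3·p_1 + 5·p_2)·q_1 = 3·I.
Demand: q_1*(p_1,p_2,I) = 3·I/(3·p_1 + 5·p_2), q_2* = 5·I/(3·p_1 + 5·p_2).
Here 3·1 + 5·6 = 33, giving q_1* = 5.4545.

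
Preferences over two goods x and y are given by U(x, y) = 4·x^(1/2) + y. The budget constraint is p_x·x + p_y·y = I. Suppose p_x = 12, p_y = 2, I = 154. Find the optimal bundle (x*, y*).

x* = 0.1111, y* = 76.3333

Utility is quasi-linear in y; the FOC for x is 2/√x = p_x/p_y.
Solve: √x = 2·p_y/p_x, so x*(p_x,p_y) = (2·p_y/p_x)², and y* = (I − p_x·x*)/p_y.
Plugging in: x* = (2·2/12)² = 0.1111, y* = 76.3333.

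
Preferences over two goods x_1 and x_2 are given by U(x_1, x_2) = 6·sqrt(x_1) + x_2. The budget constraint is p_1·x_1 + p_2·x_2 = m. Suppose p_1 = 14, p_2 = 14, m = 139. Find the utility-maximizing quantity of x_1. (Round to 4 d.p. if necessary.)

Solve: √x_1 = 3·p_2/p_1, so x_1*(p_1,p_2) = (3·p_2/p_1)², and x_2* = (m − p_1·x_1*)/p_2.
Plugging in: x_1* = (3·14/14)² = 9.

x_1* = 9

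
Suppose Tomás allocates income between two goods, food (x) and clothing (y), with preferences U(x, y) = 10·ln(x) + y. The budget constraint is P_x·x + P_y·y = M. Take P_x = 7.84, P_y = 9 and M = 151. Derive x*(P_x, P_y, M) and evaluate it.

Set MRS = P_x/P_y: (10/x)/1 = P_x/P_y.
So x*(P_x,P_y) = 10·P_y/P_x, independent of income; and y* = (M − 10·P_y)/P_y.
At the given prices: x* = 10·9/7.84 = 11.4796.

x* = 11.4796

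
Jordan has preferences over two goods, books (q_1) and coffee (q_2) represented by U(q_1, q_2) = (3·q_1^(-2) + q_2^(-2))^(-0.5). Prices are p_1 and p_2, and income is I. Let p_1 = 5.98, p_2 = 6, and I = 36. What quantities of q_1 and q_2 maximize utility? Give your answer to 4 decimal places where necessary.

q_1* = 3.5519, q_2* = 2.46

From the CES first-order condition, 3·(q_2/q_1)^(3) = p_1/p_2.
Hence q_2/q_1 = ((1/3)·p_1/p_2)^(1/(3)), i.e. raised to the 1/3 power.
Substitute q_2 = (q_2/q_1)·q_1 into the budget: q_1* = I/(p_1 + p_2·(q_2/q_1)).
Numerically q_2/q_1 = 0.69259, so q_1* = 36/(5.98 + 6·0.69259) = 3.5519 and q_2* = 0.69259·3.5519 = 2.46.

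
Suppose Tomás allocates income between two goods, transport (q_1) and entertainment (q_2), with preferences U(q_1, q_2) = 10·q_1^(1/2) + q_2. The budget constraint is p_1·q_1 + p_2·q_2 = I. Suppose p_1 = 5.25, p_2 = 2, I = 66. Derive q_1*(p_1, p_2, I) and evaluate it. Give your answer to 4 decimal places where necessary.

Set MRS = p_1/p_2: 5·q_1^(−1/2) = p_1/p_2.
Thus q_1* = (5·p_2/p_1)² — independent of I — with the rest of income spent on q_2.
Plugging in: q_1* = (5·2/5.25)² = 3.6281.

q_1* = 3.6281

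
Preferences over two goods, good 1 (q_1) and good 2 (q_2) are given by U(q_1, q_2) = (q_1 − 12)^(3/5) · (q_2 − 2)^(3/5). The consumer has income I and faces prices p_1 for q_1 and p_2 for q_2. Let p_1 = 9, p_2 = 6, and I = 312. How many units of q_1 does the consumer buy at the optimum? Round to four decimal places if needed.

q_1* = 22.6667

After buying the subsistence bundle (12, 2), a share 0.5 of the remaining income goes to q_1: q_1* = 12 + 0.5·(I − 12p_1 − 2p_2)/p_1.
Discretionary income = 312 − 12·9 − 2·6 = 192; q_1* = 12 + 0.5·192/9 = 22.6667.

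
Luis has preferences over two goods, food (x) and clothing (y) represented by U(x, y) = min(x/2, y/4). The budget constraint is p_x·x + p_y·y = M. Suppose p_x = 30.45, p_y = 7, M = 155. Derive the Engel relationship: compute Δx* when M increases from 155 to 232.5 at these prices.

Δx* = 1.7435

Leontief preferences: the optimum is at the kink where x/2 = y/4, i.e. y = 2·x.
Budget: p_x·x + p_y·2·x = M, so (2·p_x + 4·p_y)·x = 2·M.
Demand: x*(p_x,p_y,M) = 2·M/(2·p_x + 4·p_y), y* = 4·M/(2·p_x + 4·p_y).
Here 2·30.45 + 4·7 = 88.9, giving x* = 3.4871.
At M' = 232.5: x* = 5.2306. Change: 5.2306 − 3.4871 = 1.7435.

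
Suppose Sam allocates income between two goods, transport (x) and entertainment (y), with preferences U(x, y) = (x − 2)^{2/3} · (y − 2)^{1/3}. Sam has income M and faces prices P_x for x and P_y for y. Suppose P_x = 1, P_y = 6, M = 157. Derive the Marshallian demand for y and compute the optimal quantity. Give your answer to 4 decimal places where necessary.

Let x' = x−2, y' = y−2. MRS = 2·y'/x' = P_x/P_y.
Substituting into the budget: x* = 2 + 2/3·(M − 2·P_x − 2·P_y)/P_x, and y* = 2 + 1/3·(…)/P_y.
Discretionary income = 157 − 2·1 − 2·6 = 143; y* = 2 + 1/3·143/6 = 9.9444.

y* = 9.9444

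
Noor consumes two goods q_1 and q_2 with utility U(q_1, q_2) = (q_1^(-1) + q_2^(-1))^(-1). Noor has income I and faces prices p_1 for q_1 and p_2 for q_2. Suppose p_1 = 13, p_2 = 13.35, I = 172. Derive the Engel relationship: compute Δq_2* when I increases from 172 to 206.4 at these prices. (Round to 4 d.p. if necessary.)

Substitute q_2 = (q_2/q_1)·q_1 into the budget: q_1* = I/(p_1 + p_2·(q_2/q_1)).
Numerically q_2/q_1 = 0.986804, so q_1* = 172/(13 + 13.35·0.986804) = 6.5714 and q_2* = 0.986804·6.5714 = 6.4847.
At I' = 206.4: q_2* = 7.7817. Change: 7.7817 − 6.4847 = 1.2969.

Δq_2* = 1.2969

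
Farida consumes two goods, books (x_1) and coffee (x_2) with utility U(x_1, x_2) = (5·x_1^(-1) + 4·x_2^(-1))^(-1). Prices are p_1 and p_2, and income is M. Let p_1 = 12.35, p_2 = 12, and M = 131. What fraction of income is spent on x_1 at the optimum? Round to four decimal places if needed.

MRS = MU_x_1/MU_x_2 = (5/4)·(x_2/x_1)^(2). Set equal to p_1/p_2.
Hence x_2/x_1 = ((4/5)·p_1/p_2)^(1/(2)), i.e. raised to the 0.5 power.
Substitute x_2 = (x_2/x_1)·x_1 into the budget: x_1* = M/(p_1 + p_2·(x_2/x_1)).
Numerically x_2/x_1 = 0.907377, so x_1* = 131/(12.35 + 12·0.907377) = 5.6372 and x_2* = 0.907377·5.6372 = 5.1151.
Expenditure on x_1: 12.35·5.6372 = 69.6193; share = 0.5314.

share on x_1 = 0.5314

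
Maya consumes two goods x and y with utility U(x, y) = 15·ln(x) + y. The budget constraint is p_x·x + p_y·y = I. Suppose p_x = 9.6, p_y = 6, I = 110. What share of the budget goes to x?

MU_x = 15/x, MU_y = 1. Tangency: 15/x = p_x/p_y.
So x*(p_x,p_y) = 15·p_y/p_x, independent of income; and y* = (I − 15·p_y)/p_y.
At the given prices: x* = 15·6/9.6 = 9.375, and y* = 3.3333.
Expenditure on x: 9.6·9.375 = 90; share = 0.8182.

share on x = 0.8182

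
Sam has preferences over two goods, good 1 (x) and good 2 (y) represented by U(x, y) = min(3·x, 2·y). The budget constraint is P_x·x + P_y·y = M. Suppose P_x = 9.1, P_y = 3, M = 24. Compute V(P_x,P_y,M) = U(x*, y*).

V = 5.2941

Leontief preferences: the optimum is at the kink where x/2 = y/3, i.e. y = (3/2)·x.
Budget: P_x·x + P_y·(3/2)·x = M, so (2·P_x + 3·P_y)·x = 2·M.
Demand: x*(P_x,P_y,M) = 2·M/(2·P_x + 3·P_y), y* = 3·M/(2·P_x + 3·P_y).
Here 2·9.1 + 3·3 = 27.2, giving x* = 1.7647 and y* = 2.6471.
Utility at the optimum: U(1.7647, 2.6471) = 5.2941.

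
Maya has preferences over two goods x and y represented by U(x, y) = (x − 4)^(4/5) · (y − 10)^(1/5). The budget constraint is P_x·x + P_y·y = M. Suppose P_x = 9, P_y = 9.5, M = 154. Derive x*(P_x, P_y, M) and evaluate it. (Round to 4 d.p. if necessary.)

MRS = 4·(y−10)/(x−4). Tangency with P_x/P_y gives y−10 = (1/4)·(P_x/P_y)·(x−4).
After buying the subsistence bundle (4, 10), a share 0.8 of the remaining income goes to x: x* = 4 + 0.8·(M − 4P_x − 10P_y)/P_x.
Discretionary income = 154 − 4·9 − 10·9.5 = 23; x* = 4 + 0.8·23/9 = 6.0444.

x* = 6.0444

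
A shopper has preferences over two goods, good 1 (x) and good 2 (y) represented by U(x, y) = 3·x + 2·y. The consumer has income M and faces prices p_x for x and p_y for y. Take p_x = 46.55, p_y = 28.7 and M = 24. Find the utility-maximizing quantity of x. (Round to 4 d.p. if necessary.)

Perfect substitutes: compare marginal utility per dollar. 3/p_x vs 2/p_y → 0.0644 vs 0.0697.
y gives more utility per dollar, so spend all income on y: y* = M/p_y, x* = 0.
Numerically: x* = 0, y* = 0.8362.

x* = 0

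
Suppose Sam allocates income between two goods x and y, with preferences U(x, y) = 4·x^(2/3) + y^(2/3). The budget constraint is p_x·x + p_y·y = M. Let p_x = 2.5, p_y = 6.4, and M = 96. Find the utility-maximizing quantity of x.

x* = 38.3087

From the CES first-order condition, 4·(y/x)^(1/3) = p_x/p_y.
Hence y/x = ((1/4)·p_x/p_y)^(1/(1/3)), i.e. raised to the 3 power.
Substitute y = (y/x)·x into the budget: x* = M/(p_x + p_y·(y/x)).
Numerically y/x = 0.000931, so x* = 96/(2.5 + 6.4·0.000931) = 38.3087.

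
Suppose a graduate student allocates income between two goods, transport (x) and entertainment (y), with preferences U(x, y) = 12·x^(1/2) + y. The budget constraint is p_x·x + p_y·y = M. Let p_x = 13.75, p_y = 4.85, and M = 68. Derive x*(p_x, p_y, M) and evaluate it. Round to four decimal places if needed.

x* = 4.479

MU_x = 6/√x, MU_y = 1. Tangency: 6/√x = p_x/p_y.
Solve: √x = 6·p_y/p_x, so x*(p_x,p_y) = (6·p_y/p_x)², and y* = (M − p_x·x*)/p_y.
Plugging in: x* = (6·4.85/13.75)² = 4.479.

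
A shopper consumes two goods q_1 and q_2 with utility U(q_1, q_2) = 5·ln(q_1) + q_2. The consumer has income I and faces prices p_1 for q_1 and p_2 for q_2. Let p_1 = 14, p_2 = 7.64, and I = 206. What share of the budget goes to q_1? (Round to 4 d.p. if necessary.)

share on q_1 = 0.1854

MU_q_1 = 5/q_1, MU_q_2 = 1. Tangency: 5/q_1 = p_1/p_2.
So q_1*(p_1,p_2) = 5·p_2/p_1, independent of income; and q_2* = (I − 5·p_2)/p_2.
At the given prices: q_1* = 5·7.64/14 = 2.7286, and q_2* = 21.9634.
Expenditure on q_1: 14·2.7286 = 38.2; share = 0.1854.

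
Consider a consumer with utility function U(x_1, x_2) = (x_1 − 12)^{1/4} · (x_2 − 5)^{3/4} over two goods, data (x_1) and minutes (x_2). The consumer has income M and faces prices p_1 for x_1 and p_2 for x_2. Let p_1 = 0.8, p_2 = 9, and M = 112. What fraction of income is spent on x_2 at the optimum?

share on x_2 = 0.7862

MRS = (1/3)·(x_2−5)/(x_1−12). Tangency with p_1/p_2 gives x_2−5 = 3·(p_1/p_2)·(x_1−12).
Substituting into the budget: x_1* = 12 + 0.25·(M − 12·p_1 − 5·p_2)/p_1, and x_2* = 5 + 0.75·(…)/p_2.
Discretionary income = 112 − 12·0.8 − 5·9 = 57.4; x_1* = 12 + 0.25·57.4/0.8 = 29.9375; x_2* = 5 + 0.75·57.4/9 = 9.7833.
Expenditure on x_2: 9·9.7833 = 88.05; share = 0.7862.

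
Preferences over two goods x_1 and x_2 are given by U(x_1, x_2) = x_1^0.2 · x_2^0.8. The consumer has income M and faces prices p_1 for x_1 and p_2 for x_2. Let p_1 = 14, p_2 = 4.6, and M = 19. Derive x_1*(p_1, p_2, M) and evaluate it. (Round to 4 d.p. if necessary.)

The MRS is (1/4)·x_2/x_1. Set MRS = p_1/p_2.
So 0.2·p_2·x_2 = 0.8·p_1·x_1; combined with the budget, a share 0.2 of income goes to x_1.
Demand: x_1*(p_1,p_2,M) = 0.2·M/p_1 and x_2* = 0.8·M/p_2.
At p_1=14, p_2=4.6, M=19: x_1* = 0.2·19/14 = 0.2714.

x_1* = 0.2714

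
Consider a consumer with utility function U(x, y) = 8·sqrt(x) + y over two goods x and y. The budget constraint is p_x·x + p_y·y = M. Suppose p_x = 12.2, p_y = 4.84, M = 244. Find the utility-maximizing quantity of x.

Utility is quasi-linear in y; the FOC for x is 4/√x = p_x/p_y.
Thus x* = (4·p_y/p_x)² — independent of M — with the rest of income spent on y.
Plugging in: x* = (4·4.84/12.2)² = 2.5182.

x* = 2.5182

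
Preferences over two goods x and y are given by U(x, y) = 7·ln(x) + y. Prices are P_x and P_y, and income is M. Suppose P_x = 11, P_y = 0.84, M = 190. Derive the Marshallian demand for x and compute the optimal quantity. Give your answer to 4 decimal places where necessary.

Set MRS = P_x/P_y: (7/x)/1 = P_x/P_y.
So x*(P_x,P_y) = 7·P_y/P_x, independent of income; and y* = (M − 7·P_y)/P_y.
At the given prices: x* = 7·0.84/11 = 0.5345.

x* = 0.5345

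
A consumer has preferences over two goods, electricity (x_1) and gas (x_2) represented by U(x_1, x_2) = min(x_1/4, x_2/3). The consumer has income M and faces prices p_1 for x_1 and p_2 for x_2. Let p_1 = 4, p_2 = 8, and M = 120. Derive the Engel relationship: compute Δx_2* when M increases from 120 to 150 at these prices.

Δx_2* = 2.25

Leontief preferences: the optimum is at the kink where x_1/4 = x_2/3, i.e. x_2 = (3/4)·x_1.
Budget: p_1·x_1 + p_2·(3/4)·x_1 = M, so (4·p_1 + 3·p_2)·x_1 = 4·M.
Demand: x_1*(p_1,p_2,M) = 4·M/(4·p_1 + 3·p_2), x_2* = 3·M/(4·p_1 + 3·p_2).
Here 4·4 + 3·8 = 40, giving x_2* = 9.
At M' = 150: x_2* = 11.25. Change: 11.25 − 9 = 2.25.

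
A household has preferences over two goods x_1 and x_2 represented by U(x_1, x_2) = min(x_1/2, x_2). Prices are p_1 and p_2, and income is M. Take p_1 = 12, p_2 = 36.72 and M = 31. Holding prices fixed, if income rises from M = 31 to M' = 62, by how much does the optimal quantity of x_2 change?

Demand: x_1*(p_1,p_2,M) = 2·M/(2·p_1 + p_2), x_2* = M/(2·p_1 + p_2).
Here 2·12 + 36.72 = 60.72, giving x_2* = 0.5105.
At M' = 62: x_2* = 1.0211. Change: 1.0211 − 0.5105 = 0.5105.

Δx_2* = 0.5105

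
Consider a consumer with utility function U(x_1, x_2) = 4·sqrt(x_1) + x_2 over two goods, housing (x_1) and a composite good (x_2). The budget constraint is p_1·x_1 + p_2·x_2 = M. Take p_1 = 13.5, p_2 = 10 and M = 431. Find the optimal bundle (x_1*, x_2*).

x_1* = 2.1948, x_2* = 40.137

MU_x_1 = 2/√x_1, MU_x_2 = 1. Tangency: 2/√x_1 = p_1/p_2.
Thus x_1* = (2·p_2/p_1)² — independent of M — with the rest of income spent on x_2.
Plugging in: x_1* = (2·10/13.5)² = 2.1948, x_2* = 40.137.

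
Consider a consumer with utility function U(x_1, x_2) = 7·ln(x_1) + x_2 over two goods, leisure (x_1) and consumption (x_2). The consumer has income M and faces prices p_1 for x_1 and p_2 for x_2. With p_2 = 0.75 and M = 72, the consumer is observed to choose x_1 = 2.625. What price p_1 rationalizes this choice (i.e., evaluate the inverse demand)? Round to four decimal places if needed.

Set MRS = p_1/p_2: (7/x_1)/1 = p_1/p_2.
So x_1*(p_1,p_2) = 7·p_2/p_1, independent of income; and x_2* = (M − 7·p_2)/p_2.
Set x_1* = 2.625 in the demand function and solve for p_1: p_1 = 2.

p_1 = 2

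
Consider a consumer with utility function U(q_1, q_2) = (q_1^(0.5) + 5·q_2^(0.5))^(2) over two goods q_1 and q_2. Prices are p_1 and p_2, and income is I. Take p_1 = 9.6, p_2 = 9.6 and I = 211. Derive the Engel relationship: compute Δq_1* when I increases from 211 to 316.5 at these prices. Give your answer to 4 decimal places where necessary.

From the CES first-order condition, (1/5)·(q_2/q_1)^(0.5) = p_1/p_2.
Solve for the ratio: q_2/q_1 = [5·p_1/p_2]^(2).
With the ratio pinned down, the budget gives q_1* = I/(p_1 + p_2·(q_2/q_1)) and q_2* = (q_2/q_1)·q_1*.
Numerically q_2/q_1 = 25, so q_1* = 211/(9.6 + 9.6·25) = 0.8454.
At I' = 316.5: q_1* = 1.268. Change: 1.268 − 0.8454 = 0.4227.

Δq_1* = 0.4227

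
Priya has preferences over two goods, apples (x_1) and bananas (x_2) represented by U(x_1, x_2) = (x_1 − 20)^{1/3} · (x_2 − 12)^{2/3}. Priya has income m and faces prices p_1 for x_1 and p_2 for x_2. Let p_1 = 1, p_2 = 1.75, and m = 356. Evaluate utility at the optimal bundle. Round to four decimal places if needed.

V = 114.7759

After buying the subsistence bundle (20, 12), a share 1/3 of the remaining income goes to x_1: x_1* = 20 + 1/3·(m − 20p_1 − 12p_2)/p_1.
Discretionary income = 356 − 20·1 − 12·1.75 = 315; x_1* = 20 + 1/3·315/1 = 125; x_2* = 12 + 2/3·315/1.75 = 132.
Utility at the optimum: U(125, 132) = 114.7759.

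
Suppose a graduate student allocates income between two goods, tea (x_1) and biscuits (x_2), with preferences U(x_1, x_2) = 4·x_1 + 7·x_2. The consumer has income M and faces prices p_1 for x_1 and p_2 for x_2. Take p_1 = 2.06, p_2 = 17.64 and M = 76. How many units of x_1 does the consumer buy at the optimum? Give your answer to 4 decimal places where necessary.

x_1* = 36.8932

Perfect substitutes: compare marginal utility per dollar. 4/p_1 vs 7/p_2 → 1.9417 vs 0.3968.
x_1 gives more utility per dollar, so spend all income on x_1: x_1* = M/p_1, x_2* = 0.
Numerically: x_1* = 36.8932, x_2* = 0.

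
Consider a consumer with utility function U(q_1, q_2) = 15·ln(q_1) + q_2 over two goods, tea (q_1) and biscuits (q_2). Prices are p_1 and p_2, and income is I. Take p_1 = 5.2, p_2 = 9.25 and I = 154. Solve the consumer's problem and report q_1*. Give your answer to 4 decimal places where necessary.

Set MRS = p_1/p_2: (15/q_1)/1 = p_1/p_2.
So q_1*(p_1,p_2) = 15·p_2/p_1, independent of income; and q_2* = (I − 15·p_2)/p_2.
At the given prices: q_1* = 15·9.25/5.2 = 26.6827.

q_1* = 26.6827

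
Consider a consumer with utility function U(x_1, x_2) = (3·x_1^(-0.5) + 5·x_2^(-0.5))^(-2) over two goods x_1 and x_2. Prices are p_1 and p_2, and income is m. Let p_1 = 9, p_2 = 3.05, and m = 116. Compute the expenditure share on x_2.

share on x_2 = 0.495

MRS = MU_x_1/MU_x_2 = (3/5)·(x_2/x_1)^(1.5). Set equal to p_1/p_2.
Hence x_2/x_1 = ((5/3)·p_1/p_2)^(1/(1.5)), i.e. raised to the 2/3 power.
With the ratio pinned down, the budget gives x_1* = m/(p_1 + p_2·(x_2/x_1)) and x_2* = (x_2/x_1)·x_1*.
Numerically x_2/x_1 = 2.891973, so x_1* = 116/(9 + 3.05·2.891973) = 6.5094 and x_2* = 2.891973·6.5094 = 18.8249.
Expenditure on x_2: 3.05·18.8249 = 57.4158; share = 0.495.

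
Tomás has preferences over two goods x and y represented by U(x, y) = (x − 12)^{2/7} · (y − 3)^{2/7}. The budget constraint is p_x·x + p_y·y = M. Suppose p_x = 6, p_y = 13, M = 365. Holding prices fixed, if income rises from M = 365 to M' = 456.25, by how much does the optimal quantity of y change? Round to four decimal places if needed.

Let x' = x−12, y' = y−3. MRS = y'/x' = p_x/p_y.
Substituting into the budget: x* = 12 + 0.5·(M − 12·p_x − 3·p_y)/p_x, and y* = 3 + 0.5·(…)/p_y.
Discretionary income = 365 − 12·6 − 3·13 = 254; y* = 3 + 0.5·254/13 = 12.7692.
At M' = 456.25: y* = 16.2788. Change: 16.2788 − 12.7692 = 3.5096.

Δy* = 3.5096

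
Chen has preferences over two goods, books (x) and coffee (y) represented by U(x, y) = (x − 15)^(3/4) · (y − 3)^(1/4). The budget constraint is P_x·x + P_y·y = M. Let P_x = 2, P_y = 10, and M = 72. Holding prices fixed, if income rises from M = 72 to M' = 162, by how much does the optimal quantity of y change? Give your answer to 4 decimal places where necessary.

Let x' = x−15, y' = y−3. MRS = 3·y'/x' = P_x/P_y.
After buying the subsistence bundle (15, 3), a share 0.75 of the remaining income goes to x: x* = 15 + 0.75·(M − 15P_x − 3P_y)/P_x.
Discretionary income = 72 − 15·2 − 3·10 = 12; y* = 3 + 0.25·12/10 = 3.3.
At M' = 162: y* = 5.55. Change: 5.55 − 3.3 = 2.25.

Δy* = 2.25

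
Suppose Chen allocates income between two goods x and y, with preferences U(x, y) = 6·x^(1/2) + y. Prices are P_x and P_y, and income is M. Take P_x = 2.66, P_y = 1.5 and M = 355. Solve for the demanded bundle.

x* = 2.8619, y* = 231.5915

Utility is quasi-linear in y; the FOC for x is 3/√x = P_x/P_y.
Solve: √x = 3·P_y/P_x, so x*(P_x,P_y) = (3·P_y/P_x)², and y* = (M − P_x·x*)/P_y.
Plugging in: x* = (3·1.5/2.66)² = 2.8619, y* = 231.5915.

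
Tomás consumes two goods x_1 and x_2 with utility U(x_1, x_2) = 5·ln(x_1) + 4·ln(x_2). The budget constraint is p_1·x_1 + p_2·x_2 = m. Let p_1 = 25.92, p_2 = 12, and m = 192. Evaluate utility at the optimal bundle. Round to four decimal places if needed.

V = 14.9201

At p_1=25.92, p_2=12, m=192: x_1* = 5/9·192/25.92 = 4.1152, x_2* = 7.1111.
Utility at the optimum: U(4.1152, 7.1111) = 14.9201.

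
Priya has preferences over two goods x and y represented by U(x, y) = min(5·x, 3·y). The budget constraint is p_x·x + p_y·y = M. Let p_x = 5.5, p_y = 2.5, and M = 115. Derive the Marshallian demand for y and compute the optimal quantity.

y* = 19.8276

With perfect complements, no substitution: consume in ratio x:y = 3:5.
Budget: p_x·x + p_y·(5/3)·x = M, so (3·p_x + 5·p_y)·x = 3·M.
Demand: x*(p_x,p_y,M) = 3·M/(3·p_x + 5·p_y), y* = 5·M/(3·p_x + 5·p_y).
Here 3·5.5 + 5·2.5 = 29, giving y* = 19.8276.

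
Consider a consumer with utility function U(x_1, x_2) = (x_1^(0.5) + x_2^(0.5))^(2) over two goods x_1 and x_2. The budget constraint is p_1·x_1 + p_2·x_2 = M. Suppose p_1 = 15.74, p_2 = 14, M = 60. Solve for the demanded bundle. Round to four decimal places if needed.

x_1* = 1.7945, x_2* = 2.2682

MRS = MU_x_1/MU_x_2 = (x_2/x_1)^(0.5). Set equal to p_1/p_2.
Hence x_2/x_1 = (p_1/p_2)^(1/(0.5)), i.e. raised to the 2 power.
With the ratio pinned down, the budget gives x_1* = M/(p_1 + p_2·(x_2/x_1)) and x_2* = (x_2/x_1)·x_1*.
Numerically x_2/x_1 = 1.264018, so x_1* = 60/(15.74 + 14·1.264018) = 1.7945 and x_2* = 1.264018·1.7945 = 2.2682.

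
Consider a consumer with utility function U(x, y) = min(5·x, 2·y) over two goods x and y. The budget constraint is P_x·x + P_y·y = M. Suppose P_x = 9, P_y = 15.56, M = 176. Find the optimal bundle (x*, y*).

x* = 3.6743, y* = 9.1858

With perfect complements, no substitution: consume in ratio x:y = 2:5.
Budget: P_x·x + P_y·(5/2)·x = M, so (2·P_x + 5·P_y)·x = 2·M.
Demand: x*(P_x,P_y,M) = 2·M/(2·P_x + 5·P_y), y* = 5·M/(2·P_x + 5·P_y).
Here 2·9 + 5·15.56 = 95.8, giving x* = 3.6743 and y* = 9.1858.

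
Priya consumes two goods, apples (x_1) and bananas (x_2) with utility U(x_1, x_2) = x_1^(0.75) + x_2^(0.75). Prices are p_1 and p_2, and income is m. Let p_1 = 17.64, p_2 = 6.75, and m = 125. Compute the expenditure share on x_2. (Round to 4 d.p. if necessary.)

From the CES first-order condition, (x_2/x_1)^(0.25) = p_1/p_2.
Hence x_2/x_1 = (p_1/p_2)^(1/(0.25)), i.e. raised to the 4 power.
With the ratio pinned down, the budget gives x_1* = m/(p_1 + p_2·(x_2/x_1)) and x_2* = (x_2/x_1)·x_1*.
Numerically x_2/x_1 = 46.642222, so x_1* = 125/(17.64 + 6.75·46.642222) = 0.376 and x_2* = 46.642222·0.376 = 17.536.
Expenditure on x_2: 6.75·17.536 = 118.3679; share = 0.9469.

share on x_2 = 0.9469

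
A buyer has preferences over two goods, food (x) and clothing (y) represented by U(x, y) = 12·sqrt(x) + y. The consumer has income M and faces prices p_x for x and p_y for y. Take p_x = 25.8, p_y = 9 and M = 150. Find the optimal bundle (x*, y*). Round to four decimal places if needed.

x* = 4.3807, y* = 4.1085

Set MRS = p_x/p_y: 6·x^(−1/2) = p_x/p_y.
Solve: √x = 6·p_y/p_x, so x*(p_x,p_y) = (6·p_y/p_x)², and y* = (M − p_x·x*)/p_y.
Plugging in: x* = (6·9/25.8)² = 4.3807, y* = 4.1085.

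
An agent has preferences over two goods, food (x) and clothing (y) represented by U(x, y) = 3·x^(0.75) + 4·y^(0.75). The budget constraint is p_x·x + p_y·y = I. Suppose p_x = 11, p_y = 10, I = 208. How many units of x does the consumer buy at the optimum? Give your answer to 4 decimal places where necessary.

x* = 3.6317

MU_x ∝ 3·x^(-0.25), MU_y ∝ 4·y^(-0.25), so MRS = (3/4)·(y/x)^(0.25) = p_x/p_y.
Hence y/x = ((4/3)·p_x/p_y)^(1/(0.25)), i.e. raised to the 4 power.
Substitute y = (y/x)·x into the budget: x* = I/(p_x + p_y·(y/x)).
Numerically y/x = 4.627279, so x* = 208/(11 + 10·4.627279) = 3.6317.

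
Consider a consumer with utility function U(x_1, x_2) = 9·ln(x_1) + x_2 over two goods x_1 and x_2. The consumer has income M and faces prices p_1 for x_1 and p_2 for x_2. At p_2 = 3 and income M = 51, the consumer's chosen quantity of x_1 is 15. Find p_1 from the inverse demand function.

p_1 = 1.8

MU_x_1 = 9/x_1, MU_x_2 = 1. Tangency: 9/x_1 = p_1/p_2.
So x_1*(p_1,p_2) = 9·p_2/p_1, independent of income; and x_2* = (M − 9·p_2)/p_2.
Set x_1* = 15 in the demand function and solve for p_1: p_1 = 1.8.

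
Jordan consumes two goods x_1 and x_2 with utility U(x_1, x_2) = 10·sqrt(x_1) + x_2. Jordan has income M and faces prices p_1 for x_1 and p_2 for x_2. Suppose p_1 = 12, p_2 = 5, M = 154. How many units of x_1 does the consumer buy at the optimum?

Solve: √x_1 = 5·p_2/p_1, so x_1*(p_1,p_2) = (5·p_2/p_1)², and x_2* = (M − p_1·x_1*)/p_2.
Plugging in: x_1* = (5·5/12)² = 4.3403.

x_1* = 4.3403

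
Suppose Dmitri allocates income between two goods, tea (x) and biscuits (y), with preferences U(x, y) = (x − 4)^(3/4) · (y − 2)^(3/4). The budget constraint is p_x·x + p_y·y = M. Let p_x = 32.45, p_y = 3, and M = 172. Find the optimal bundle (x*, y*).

This is Cobb-Douglas in (x−4, y−2): tangency gives 0.75·p_y·(y−2) = 0.75·p_x·(x−4).
After buying the subsistence bundle (4, 2), a share 0.5 of the remaining income goes to x: x* = 4 + 0.5·(M − 4p_x − 2p_y)/p_x.
Discretionary income = 172 − 4·32.45 − 2·3 = 36.2; x* = 4 + 0.5·36.2/32.45 = 4.5578; y* = 2 + 0.5·36.2/3 = 8.0333.

x* = 4.5578, y* = 8.0333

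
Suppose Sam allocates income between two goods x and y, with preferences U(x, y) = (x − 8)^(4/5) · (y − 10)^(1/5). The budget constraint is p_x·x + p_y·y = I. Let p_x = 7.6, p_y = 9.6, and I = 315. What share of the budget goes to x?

Let x' = x−8, y' = y−10. MRS = 4·y'/x' = p_x/p_y.
After buying the subsistence bundle (8, 10), a share 0.8 of the remaining income goes to x: x* = 8 + 0.8·(I − 8p_x − 10p_y)/p_x.
Discretionary income = 315 − 8·7.6 − 10·9.6 = 158.2; x* = 8 + 0.8·158.2/7.6 = 24.6526; y* = 10 + 0.2·158.2/9.6 = 13.2958.
Expenditure on x: 7.6·24.6526 = 187.36; share = 0.5948.

share on x = 0.5948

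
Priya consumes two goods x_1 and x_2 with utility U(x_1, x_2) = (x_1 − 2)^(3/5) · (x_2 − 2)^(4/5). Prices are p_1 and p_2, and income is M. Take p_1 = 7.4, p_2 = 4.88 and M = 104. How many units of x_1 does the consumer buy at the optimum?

This is Cobb-Douglas in (x_1−2, x_2−2): tangency gives 0.6·p_2·(x_2−2) = 0.8·p_1·(x_1−2).
After buying the subsistence bundle (2, 2), a share 3/7 of the remaining income goes to x_1: x_1* = 2 + 3/7·(M − 2p_1 − 2p_2)/p_1.
Discretionary income = 104 − 2·7.4 − 2·4.88 = 79.44; x_1* = 2 + 3/7·79.44/7.4 = 6.6008.

x_1* = 6.6008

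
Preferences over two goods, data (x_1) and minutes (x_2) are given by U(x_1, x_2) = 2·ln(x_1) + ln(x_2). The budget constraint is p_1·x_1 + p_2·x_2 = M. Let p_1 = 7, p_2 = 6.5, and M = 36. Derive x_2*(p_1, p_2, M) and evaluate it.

MU_x_1/MU_x_2 = (2·x_2)/(x_1); tangency sets this equal to p_1/p_2.
Rearranging, p_2·x_2 = (1/2)·p_1·x_1. Substituting into the budget gives p_1·x_1·(1 + (1/2)) = M.
Demand: x_1*(p_1,p_2,M) = 2/3·M/p_1 and x_2* = 1/3·M/p_2.
At p_1=7, p_2=6.5, M=36: x_2* = 1/3·36/6.5 = 1.8462.

x_2* = 1.8462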